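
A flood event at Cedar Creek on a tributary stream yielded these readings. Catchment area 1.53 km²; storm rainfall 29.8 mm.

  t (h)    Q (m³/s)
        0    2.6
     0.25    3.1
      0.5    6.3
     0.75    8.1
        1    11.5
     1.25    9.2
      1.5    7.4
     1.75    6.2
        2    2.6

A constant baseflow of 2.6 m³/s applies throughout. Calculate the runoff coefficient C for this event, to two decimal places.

C ≈ 0.66

ΣQ_DR = 33.60 m³/s; V = ΣQ_DR·Δt = 30240 m³.
Runoff depth d = V / A = 19.76 mm.
C = d / P = 19.76 / 29.8 = 0.66.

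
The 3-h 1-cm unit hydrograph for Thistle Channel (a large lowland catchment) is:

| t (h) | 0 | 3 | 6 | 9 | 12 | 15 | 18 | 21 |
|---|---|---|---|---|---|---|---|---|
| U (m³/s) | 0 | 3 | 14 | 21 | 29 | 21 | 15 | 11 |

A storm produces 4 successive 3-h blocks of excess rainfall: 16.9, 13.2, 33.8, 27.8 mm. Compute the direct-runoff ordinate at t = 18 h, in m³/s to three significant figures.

By discrete convolution, Q_j = Σ (P_i / 10 mm) · U_{j−i}.
At t = 18 h (j=6): Q = (16.9/10)·15 + (13.2/10)·21 + (33.8/10)·29 + (27.8/10)·21 = 209 m³/s.

Q ≈ 209 m³/s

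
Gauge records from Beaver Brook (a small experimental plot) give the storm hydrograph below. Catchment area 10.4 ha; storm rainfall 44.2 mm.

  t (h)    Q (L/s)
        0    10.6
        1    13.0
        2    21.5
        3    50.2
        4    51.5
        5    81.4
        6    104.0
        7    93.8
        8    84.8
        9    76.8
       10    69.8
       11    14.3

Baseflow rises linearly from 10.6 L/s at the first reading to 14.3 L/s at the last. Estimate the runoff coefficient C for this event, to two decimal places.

C ≈ 0.41

ΣQ_DR = 522.3 L/s; V = ΣQ_DR·Δt = 1.880 × 10^6 L.
Runoff depth d = V / A = 18.08 mm.
C = d / P = 18.08 / 44.2 = 0.41.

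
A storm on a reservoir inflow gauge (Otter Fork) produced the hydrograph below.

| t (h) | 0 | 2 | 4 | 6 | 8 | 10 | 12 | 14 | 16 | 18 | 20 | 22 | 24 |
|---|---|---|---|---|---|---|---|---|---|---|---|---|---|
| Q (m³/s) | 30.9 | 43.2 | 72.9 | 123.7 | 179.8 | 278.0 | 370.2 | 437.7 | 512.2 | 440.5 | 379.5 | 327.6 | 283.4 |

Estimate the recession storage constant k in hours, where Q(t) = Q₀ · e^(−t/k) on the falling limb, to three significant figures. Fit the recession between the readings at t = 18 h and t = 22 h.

On the falling limb, Q drops from 440.5 to 327.6 m³/s between t = 18 h and t = 22 h (Δt = 4 h).
k = −Δt / ln(Q₂/Q₁) = −4 / ln(327.6/440.5) = 13.5 h.

k ≈ 13.5 h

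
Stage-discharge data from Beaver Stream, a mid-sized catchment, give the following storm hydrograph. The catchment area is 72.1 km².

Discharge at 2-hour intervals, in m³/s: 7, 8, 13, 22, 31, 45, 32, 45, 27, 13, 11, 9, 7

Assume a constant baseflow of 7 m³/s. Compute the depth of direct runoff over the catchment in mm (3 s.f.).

Direct runoff: 0.0, 1.0, 6.0, 15.0, 24.0, 38.0, 25.0, 38.0, 20.0, 6.0, 4.0, 2.0, 0.0 m³/s; ΣQ_DR = 179.0 m³/s.
V = ΣQ_DR · Δt = 179.0 × 7200 s = 1.289 × 10^6 m³.
Over A = 72.1 km², depth = V / A = 17.9 mm.

d ≈ 17.9 mm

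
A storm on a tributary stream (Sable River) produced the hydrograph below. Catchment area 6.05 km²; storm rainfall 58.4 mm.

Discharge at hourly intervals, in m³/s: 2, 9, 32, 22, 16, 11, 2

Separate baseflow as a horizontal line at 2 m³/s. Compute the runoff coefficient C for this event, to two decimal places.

ΣQ_DR = 80.00 m³/s; V = ΣQ_DR·Δt = 2.880 × 10^5 m³.
Runoff depth d = V / A = 47.60 mm.
C = d / P = 47.60 / 58.4 = 0.82.

C ≈ 0.82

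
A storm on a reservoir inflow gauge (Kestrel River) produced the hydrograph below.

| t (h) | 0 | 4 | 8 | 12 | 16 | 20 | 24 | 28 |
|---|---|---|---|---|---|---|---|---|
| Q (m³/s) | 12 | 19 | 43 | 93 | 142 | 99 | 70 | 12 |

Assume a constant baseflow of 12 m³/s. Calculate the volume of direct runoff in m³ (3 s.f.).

V ≈ 5.67 × 10^6 m³

Direct-runoff ordinates (Q − Q_b): 0.0, 7.0, 31.0, 81.0, 130.0, 87.0, 58.0, 0.0 m³/s.
ΣQ_DR = 394.0 m³/s.
With Δt = 4 h = 14400 s, V = ΣQ_DR · Δt = 394.0 × 14400 = 5.67 × 10^6 m³.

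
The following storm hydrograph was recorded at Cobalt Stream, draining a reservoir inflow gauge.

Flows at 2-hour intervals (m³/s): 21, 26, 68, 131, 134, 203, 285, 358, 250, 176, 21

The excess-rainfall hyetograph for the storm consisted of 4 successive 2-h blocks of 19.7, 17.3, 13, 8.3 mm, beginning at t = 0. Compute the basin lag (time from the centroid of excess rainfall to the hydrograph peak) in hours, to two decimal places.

t_L ≈ 10.66 h

Centroid of excess rainfall: t_c = Σ P_i·t̄_i / ΣP_i = 3.3396 h (block centres at 1, 3, 5, 7 h).
Hydrograph peak occurs at t = 14 h, so basin lag t_L = 14 − 3.3396 = 10.66 h.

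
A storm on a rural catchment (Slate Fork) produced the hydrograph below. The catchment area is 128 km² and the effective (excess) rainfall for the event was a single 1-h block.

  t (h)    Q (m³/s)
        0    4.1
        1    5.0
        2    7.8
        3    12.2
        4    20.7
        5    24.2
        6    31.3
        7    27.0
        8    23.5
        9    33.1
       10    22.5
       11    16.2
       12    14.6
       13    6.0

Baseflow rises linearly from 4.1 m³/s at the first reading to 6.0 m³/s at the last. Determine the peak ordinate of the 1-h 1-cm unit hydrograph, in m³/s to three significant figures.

U_p ≈ 55.5 m³/s

Direct runoff: 0.00, 0.75, 3.41, 7.66, 16.02, 19.37, 26.32, 21.88, 18.23, 27.68, 16.94, 10.49, 8.75, 0.00 m³/s; ΣQ_DR = 177.5 m³/s, peak = 27.68 m³/s.
Runoff depth d = ΣQ_DR·Δt / A = 177.5 × 3600 / (128 km²) = 4.992 mm.
The 1-cm UH is the DRH scaled by (10 mm)/d, so U_p = 27.68 × 10/4.992 = 55.5 m³/s.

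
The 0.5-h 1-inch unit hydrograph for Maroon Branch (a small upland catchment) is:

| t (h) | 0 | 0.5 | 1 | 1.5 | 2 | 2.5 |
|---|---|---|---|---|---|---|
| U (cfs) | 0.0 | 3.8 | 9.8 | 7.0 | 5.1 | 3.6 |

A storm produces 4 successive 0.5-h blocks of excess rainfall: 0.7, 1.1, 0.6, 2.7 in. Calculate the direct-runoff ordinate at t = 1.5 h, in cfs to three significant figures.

Q ≈ 18.0 cfs

By discrete convolution, Q_j = Σ (P_i / 1 in) · U_{j−i}.
At t = 1.5 h (j=3): Q = (0.7/1)·7.0 + (1.1/1)·9.8 + (0.6/1)·3.8 + (2.7/1)·0.0 = 18.0 cfs.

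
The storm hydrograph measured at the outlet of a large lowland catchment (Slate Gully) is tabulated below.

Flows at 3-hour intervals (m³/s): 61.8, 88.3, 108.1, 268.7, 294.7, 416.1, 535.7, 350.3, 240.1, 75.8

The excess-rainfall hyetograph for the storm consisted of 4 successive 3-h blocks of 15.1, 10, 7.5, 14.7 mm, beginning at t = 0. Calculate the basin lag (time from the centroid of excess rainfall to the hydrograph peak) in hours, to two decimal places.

Centroid of excess rainfall: t_c = Σ P_i·t̄_i / ΣP_i = 5.8827 h (block centres at 1.5, 4.5, 7.5, 10.5 h).
Hydrograph peak occurs at t = 18 h, so basin lag t_L = 18 − 5.8827 = 12.12 h.

t_L ≈ 12.12 h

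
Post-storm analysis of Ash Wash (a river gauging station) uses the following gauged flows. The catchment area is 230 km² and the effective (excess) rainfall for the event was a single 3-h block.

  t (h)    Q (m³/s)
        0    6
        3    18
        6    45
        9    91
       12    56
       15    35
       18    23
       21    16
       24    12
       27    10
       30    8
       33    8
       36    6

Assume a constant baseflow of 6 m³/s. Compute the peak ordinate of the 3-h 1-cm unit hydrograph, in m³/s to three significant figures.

Direct runoff: 0.0, 12.0, 39.0, 85.0, 50.0, 29.0, 17.0, 10.0, 6.0, 4.0, 2.0, 2.0, 0.0 m³/s; ΣQ_DR = 256.0 m³/s, peak = 85.0 m³/s.
Runoff depth d = ΣQ_DR·Δt / A = 256.0 × 10800 / (230 km²) = 12.02 mm.
The 1-cm UH is the DRH scaled by (10 mm)/d, so U_p = 85.0 × 10/12.02 = 70.7 m³/s.

U_p ≈ 70.7 m³/s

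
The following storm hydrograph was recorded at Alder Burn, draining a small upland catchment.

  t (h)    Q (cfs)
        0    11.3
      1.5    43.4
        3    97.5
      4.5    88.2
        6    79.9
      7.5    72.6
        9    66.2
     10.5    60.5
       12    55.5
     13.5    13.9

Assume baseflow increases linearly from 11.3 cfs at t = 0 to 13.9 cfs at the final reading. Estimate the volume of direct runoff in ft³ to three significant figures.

V ≈ 2.50 × 10^6 ft³

Direct-runoff ordinates (Q − Q_b): 0.00, 31.81, 85.62, 76.03, 67.44, 59.86, 53.17, 47.18, 41.89, 0.00 cfs.
ΣQ_DR = 463.0 cfs.
With Δt = 1.5 h = 5400 s, V = ΣQ_DR · Δt = 463.0 × 5400 = 2.50 × 10^6 ft³.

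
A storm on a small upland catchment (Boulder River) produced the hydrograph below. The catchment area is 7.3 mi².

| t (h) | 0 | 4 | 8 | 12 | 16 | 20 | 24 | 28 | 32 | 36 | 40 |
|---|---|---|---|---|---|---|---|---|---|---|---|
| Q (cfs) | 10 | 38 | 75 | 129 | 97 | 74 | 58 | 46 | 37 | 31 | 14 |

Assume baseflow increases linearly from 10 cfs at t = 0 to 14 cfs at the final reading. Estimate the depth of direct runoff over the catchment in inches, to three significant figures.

d ≈ 0.405 in

Direct runoff: 0.00, 27.60, 64.20, 117.80, 85.40, 62.00, 45.60, 33.20, 23.80, 17.40, 0.00 cfs; ΣQ_DR = 477.0 cfs.
V = ΣQ_DR · Δt = 477.0 × 14400 s = 6.869 × 10^6 ft³.
Over A = 7.3 mi², depth = V / A = 0.405 in.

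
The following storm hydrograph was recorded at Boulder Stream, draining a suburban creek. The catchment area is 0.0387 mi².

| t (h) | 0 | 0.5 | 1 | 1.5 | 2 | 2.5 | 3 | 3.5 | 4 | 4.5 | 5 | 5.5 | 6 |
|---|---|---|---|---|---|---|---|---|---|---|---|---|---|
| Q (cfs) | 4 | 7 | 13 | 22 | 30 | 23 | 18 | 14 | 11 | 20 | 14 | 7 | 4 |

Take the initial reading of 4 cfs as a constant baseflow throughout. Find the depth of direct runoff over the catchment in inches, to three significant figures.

d ≈ 2.70 in

Direct runoff: 0.0, 3.0, 9.0, 18.0, 26.0, 19.0, 14.0, 10.0, 7.0, 16.0, 10.0, 3.0, 0.0 cfs; ΣQ_DR = 135.0 cfs.
V = ΣQ_DR · Δt = 135.0 × 1800 s = 2.430 × 10^5 ft³.
Over A = 0.0387 mi², depth = V / A = 2.70 in.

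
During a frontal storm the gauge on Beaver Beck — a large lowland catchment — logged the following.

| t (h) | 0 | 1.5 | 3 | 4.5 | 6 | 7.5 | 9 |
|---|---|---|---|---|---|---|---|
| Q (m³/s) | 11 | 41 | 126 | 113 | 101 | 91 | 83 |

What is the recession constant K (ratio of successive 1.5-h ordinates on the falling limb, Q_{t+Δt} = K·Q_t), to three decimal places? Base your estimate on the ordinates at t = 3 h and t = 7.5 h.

K ≈ 0.897

Using the recession-limb readings at t = 3 h and t = 7.5 h: Q falls from 126 to 91 m³/s over 3 intervals.
K = (Q₂/Q₁)^(1/3) = (91/126)^(1/3) = 0.897.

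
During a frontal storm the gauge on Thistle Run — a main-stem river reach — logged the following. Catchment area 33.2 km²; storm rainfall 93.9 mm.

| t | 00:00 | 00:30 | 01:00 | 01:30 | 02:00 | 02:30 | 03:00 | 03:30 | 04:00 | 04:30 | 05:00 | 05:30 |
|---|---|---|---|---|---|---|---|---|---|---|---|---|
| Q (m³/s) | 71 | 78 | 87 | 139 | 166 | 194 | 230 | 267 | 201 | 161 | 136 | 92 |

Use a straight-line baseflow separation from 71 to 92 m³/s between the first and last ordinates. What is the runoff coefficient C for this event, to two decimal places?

ΣQ_DR = 844.0 m³/s; V = ΣQ_DR·Δt = 1.519 × 10^6 m³.
Runoff depth d = V / A = 45.76 mm.
C = d / P = 45.76 / 93.9 = 0.49.

C ≈ 0.49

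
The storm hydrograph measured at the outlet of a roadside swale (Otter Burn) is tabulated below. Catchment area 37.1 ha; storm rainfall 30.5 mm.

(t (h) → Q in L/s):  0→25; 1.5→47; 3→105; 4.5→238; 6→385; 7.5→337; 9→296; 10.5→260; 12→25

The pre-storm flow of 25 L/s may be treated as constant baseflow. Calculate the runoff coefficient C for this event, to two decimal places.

C ≈ 0.71

ΣQ_DR = 1493 L/s; V = ΣQ_DR·Δt = 8.062 × 10^6 L.
Runoff depth d = V / A = 21.73 mm.
C = d / P = 21.73 / 30.5 = 0.71.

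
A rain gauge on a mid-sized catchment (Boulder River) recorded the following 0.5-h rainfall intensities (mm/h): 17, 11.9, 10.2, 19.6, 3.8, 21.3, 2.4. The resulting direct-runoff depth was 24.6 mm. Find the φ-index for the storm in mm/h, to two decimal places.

Only the 5 blocks with intensity above φ contribute runoff: 17, 11.9, 10.2, 19.6, 21.3 mm/h.
Σ(I−φ)·Δt = d  ⇒  (17+11.9+10.2+19.6+21.3 − 5φ)·0.5 = 24.6
φ = (80.00 − 24.6/0.5) / 5 = 6.16 mm/h.

φ ≈ 6.16 mm/h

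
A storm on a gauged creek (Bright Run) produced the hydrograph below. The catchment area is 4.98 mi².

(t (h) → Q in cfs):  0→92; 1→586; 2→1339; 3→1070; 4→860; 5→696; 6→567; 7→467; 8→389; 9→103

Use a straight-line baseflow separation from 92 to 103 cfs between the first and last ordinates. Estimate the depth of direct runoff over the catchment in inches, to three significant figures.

Direct runoff: 0.00, 492.78, 1244.56, 974.33, 763.11, 597.89, 467.67, 366.44, 287.22, 0.00 cfs; ΣQ_DR = 5194 cfs.
V = ΣQ_DR · Δt = 5194 × 3600 s = 1.870 × 10^7 ft³.
Over A = 4.98 mi², depth = V / A = 1.62 in.

d ≈ 1.62 in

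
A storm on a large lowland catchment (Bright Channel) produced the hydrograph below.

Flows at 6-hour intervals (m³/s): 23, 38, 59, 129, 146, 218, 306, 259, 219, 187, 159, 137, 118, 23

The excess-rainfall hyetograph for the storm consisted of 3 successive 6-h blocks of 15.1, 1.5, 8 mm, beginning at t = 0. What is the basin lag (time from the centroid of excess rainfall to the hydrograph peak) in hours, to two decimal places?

Centroid of excess rainfall: t_c = Σ P_i·t̄_i / ΣP_i = 7.2683 h (block centres at 3, 9, 15 h).
Hydrograph peak occurs at t = 36 h, so basin lag t_L = 36 − 7.2683 = 28.73 h.

t_L ≈ 28.73 h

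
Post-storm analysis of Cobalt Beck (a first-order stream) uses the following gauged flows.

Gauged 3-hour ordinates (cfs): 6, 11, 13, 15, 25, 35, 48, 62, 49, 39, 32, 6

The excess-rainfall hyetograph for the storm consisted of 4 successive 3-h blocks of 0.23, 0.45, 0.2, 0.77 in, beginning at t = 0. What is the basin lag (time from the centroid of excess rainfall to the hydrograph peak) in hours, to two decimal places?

Centroid of excess rainfall: t_c = Σ P_i·t̄_i / ΣP_i = 7.2455 h (block centres at 1.5, 4.5, 7.5, 10.5 h).
Hydrograph peak occurs at t = 21 h, so basin lag t_L = 21 − 7.2455 = 13.75 h.

t_L ≈ 13.75 h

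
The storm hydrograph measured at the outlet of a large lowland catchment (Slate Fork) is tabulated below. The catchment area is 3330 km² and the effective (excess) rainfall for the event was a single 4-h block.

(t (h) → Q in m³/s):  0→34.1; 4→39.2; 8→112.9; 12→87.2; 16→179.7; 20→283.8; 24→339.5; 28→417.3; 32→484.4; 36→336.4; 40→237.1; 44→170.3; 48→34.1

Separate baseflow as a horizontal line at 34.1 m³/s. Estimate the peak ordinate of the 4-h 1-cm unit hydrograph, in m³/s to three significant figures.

Direct runoff: 0.0, 5.1, 78.8, 53.1, 145.6, 249.7, 305.4, 383.2, 450.3, 302.3, 203.0, 136.2, 0.0 m³/s; ΣQ_DR = 2313 m³/s, peak = 450.3 m³/s.
Runoff depth d = ΣQ_DR·Δt / A = 2313 × 14400 / (3330 km²) = 10.00 mm.
The 1-cm UH is the DRH scaled by (10 mm)/d, so U_p = 450.3 × 10/10.00 = 450 m³/s.

U_p ≈ 450 m³/s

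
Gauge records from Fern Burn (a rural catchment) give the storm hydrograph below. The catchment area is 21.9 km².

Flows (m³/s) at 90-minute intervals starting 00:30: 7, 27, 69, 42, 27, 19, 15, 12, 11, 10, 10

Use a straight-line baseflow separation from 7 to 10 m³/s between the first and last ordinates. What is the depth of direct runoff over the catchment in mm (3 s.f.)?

Direct runoff: 0.00, 19.70, 61.40, 34.10, 18.80, 10.50, 6.20, 2.90, 1.60, 0.30, 0.00 m³/s; ΣQ_DR = 155.5 m³/s.
V = ΣQ_DR · Δt = 155.5 × 5400 s = 8.397 × 10^5 m³.
Over A = 21.9 km², depth = V / A = 38.3 mm.

d ≈ 38.3 mm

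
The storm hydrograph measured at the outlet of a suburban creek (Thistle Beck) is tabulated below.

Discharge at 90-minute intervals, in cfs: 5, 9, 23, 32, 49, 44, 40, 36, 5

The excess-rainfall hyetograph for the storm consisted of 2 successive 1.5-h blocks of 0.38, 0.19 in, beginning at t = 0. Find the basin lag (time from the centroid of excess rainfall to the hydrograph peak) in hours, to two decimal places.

t_L ≈ 4.75 h

Centroid of excess rainfall: t_c = Σ P_i·t̄_i / ΣP_i = 1.2500 h (block centres at 0.75, 2.25 h).
Hydrograph peak occurs at t = 6 h, so basin lag t_L = 6 − 1.2500 = 4.75 h.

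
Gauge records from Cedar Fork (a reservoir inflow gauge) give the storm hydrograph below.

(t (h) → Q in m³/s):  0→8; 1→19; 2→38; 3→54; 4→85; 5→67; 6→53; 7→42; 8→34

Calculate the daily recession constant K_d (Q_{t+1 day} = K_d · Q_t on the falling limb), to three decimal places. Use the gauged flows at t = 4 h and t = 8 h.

Between t = 4 h and t = 8 h the flow falls from 85 to 34 m³/s over 4×1 h = 4 h.
Per-interval ratio K = (34/85)^(1/4) = 0.7953; K_d = K^(24/1) = 0.004.

K_d ≈ 0.004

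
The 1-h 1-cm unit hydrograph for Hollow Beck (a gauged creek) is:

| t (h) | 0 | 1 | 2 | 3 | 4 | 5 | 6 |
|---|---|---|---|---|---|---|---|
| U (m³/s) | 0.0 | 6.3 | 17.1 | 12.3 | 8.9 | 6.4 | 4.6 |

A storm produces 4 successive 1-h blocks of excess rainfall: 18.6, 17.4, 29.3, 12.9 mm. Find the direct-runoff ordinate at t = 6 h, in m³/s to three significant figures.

Q ≈ 61.6 m³/s

By discrete convolution, Q_j = Σ (P_i / 10 mm) · U_{j−i}.
At t = 6 h (j=6): Q = (18.6/10)·4.6 + (17.4/10)·6.4 + (29.3/10)·8.9 + (12.9/10)·12.3 = 61.6 m³/s.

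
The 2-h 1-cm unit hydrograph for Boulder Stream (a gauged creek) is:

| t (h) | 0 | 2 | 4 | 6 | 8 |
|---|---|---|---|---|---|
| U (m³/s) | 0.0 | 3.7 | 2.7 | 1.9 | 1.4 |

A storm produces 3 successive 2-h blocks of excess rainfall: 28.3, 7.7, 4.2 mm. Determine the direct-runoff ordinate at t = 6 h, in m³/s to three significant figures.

Q ≈ 9.01 m³/s

By discrete convolution, Q_j = Σ (P_i / 10 mm) · U_{j−i}.
At t = 6 h (j=3): Q = (28.3/10)·1.9 + (7.7/10)·2.7 + (4.2/10)·3.7 = 9.01 m³/s.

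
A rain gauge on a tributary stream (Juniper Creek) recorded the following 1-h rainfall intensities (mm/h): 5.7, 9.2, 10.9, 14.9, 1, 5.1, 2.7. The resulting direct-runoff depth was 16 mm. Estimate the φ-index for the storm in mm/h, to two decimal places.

Only the 3 blocks with intensity above φ contribute runoff: 9.2, 10.9, 14.9 mm/h.
Σ(I−φ)·Δt = d  ⇒  (9.2+10.9+14.9 − 3φ)·1 = 16
φ = (35.00 − 16/1) / 3 = 6.33 mm/h.

φ ≈ 6.33 mm/h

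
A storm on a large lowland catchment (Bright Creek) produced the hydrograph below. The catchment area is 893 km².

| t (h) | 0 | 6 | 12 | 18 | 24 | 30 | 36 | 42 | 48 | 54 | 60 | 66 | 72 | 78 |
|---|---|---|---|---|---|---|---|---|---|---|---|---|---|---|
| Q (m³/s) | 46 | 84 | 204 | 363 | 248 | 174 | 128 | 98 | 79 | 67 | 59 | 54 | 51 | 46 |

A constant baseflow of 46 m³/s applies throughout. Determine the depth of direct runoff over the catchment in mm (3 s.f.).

Direct runoff: 0.0, 38.0, 158.0, 317.0, 202.0, 128.0, 82.0, 52.0, 33.0, 21.0, 13.0, 8.0, 5.0, 0.0 m³/s; ΣQ_DR = 1057 m³/s.
V = ΣQ_DR · Δt = 1057 × 21600 s = 2.283 × 10^7 m³.
Over A = 893 km², depth = V / A = 25.6 mm.

d ≈ 25.6 mm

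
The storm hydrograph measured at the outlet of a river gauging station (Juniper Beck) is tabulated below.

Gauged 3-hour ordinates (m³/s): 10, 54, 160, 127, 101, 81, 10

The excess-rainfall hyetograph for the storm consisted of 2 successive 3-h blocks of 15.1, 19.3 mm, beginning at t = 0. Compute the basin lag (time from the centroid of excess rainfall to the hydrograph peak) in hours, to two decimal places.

Centroid of excess rainfall: t_c = Σ P_i·t̄_i / ΣP_i = 3.1831 h (block centres at 1.5, 4.5 h).
Hydrograph peak occurs at t = 6 h, so basin lag t_L = 6 − 3.1831 = 2.82 h.

t_L ≈ 2.82 h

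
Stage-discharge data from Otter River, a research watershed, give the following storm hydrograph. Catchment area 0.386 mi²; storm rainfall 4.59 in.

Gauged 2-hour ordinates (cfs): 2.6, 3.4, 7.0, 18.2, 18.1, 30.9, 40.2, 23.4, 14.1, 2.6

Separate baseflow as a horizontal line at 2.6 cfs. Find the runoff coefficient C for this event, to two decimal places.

C ≈ 0.24

ΣQ_DR = 134.5 cfs; V = ΣQ_DR·Δt = 9.684 × 10^5 ft³.
Runoff depth d = V / A = 1.080 in.
C = d / P = 1.080 / 4.59 = 0.24.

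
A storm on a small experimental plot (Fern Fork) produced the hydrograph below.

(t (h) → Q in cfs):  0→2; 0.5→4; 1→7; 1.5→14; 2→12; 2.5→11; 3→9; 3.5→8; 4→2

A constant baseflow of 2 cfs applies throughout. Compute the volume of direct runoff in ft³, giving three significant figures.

V ≈ 91800 ft³

Direct-runoff ordinates (Q − Q_b): 0.0, 2.0, 5.0, 12.0, 10.0, 9.0, 7.0, 6.0, 0.0 cfs.
ΣQ_DR = 51.00 cfs.
With Δt = 0.5 h = 1800 s, V = ΣQ_DR · Δt = 51.00 × 1800 = 91800 ft³.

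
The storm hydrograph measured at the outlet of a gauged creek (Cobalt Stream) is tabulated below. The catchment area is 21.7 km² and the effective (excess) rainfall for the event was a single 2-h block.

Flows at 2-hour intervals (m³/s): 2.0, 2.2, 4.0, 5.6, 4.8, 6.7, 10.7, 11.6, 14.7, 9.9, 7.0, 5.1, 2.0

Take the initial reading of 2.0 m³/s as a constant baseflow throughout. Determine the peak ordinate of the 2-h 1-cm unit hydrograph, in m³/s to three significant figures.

U_p ≈ 6.35 m³/s

Direct runoff: 0.0, 0.2, 2.0, 3.6, 2.8, 4.7, 8.7, 9.6, 12.7, 7.9, 5.0, 3.1, 0.0 m³/s; ΣQ_DR = 60.30 m³/s, peak = 12.7 m³/s.
Runoff depth d = ΣQ_DR·Δt / A = 60.30 × 7200 / (21.7 km²) = 20.01 mm.
The 1-cm UH is the DRH scaled by (10 mm)/d, so U_p = 12.7 × 10/20.01 = 6.35 m³/s.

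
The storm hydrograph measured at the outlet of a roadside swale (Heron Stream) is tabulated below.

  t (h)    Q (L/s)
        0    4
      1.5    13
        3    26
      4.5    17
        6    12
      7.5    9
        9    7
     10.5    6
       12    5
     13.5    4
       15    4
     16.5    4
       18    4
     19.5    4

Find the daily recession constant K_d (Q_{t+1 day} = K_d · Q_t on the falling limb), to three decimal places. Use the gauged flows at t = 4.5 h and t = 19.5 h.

Between t = 4.5 h and t = 19.5 h the flow falls from 17 to 4 L/s over 10×1.5 h = 15 h.
Per-interval ratio K = (4/17)^(1/10) = 0.8653; K_d = K^(24/1.5) = 0.099.

K_d ≈ 0.099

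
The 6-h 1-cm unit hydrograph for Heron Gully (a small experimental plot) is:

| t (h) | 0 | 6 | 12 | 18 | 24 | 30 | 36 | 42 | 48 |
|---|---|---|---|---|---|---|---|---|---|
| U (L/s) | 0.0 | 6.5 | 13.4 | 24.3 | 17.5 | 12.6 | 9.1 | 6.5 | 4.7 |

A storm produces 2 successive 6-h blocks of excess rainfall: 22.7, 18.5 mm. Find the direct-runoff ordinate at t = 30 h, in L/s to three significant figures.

By discrete convolution, Q_j = Σ (P_i / 10 mm) · U_{j−i}.
At t = 30 h (j=5): Q = (22.7/10)·12.6 + (18.5/10)·17.5 = 61.0 L/s.

Q ≈ 61.0 L/s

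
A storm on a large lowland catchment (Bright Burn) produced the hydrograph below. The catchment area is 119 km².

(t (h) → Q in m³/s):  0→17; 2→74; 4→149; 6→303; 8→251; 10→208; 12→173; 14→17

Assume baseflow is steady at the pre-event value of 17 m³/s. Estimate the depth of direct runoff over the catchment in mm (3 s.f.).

d ≈ 63.9 mm

Direct runoff: 0.0, 57.0, 132.0, 286.0, 234.0, 191.0, 156.0, 0.0 m³/s; ΣQ_DR = 1056 m³/s.
V = ΣQ_DR · Δt = 1056 × 7200 s = 7.603 × 10^6 m³.
Over A = 119 km², depth = V / A = 63.9 mm.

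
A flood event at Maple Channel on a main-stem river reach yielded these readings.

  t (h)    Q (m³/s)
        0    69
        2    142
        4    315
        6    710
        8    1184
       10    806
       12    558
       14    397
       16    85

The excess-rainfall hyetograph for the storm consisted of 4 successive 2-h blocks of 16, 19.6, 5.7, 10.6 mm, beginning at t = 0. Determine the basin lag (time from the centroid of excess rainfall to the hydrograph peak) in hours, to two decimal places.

t_L ≈ 4.58 h

Centroid of excess rainfall: t_c = Σ P_i·t̄_i / ΣP_i = 3.4200 h (block centres at 1, 3, 5, 7 h).
Hydrograph peak occurs at t = 8 h, so basin lag t_L = 8 − 3.4200 = 4.58 h.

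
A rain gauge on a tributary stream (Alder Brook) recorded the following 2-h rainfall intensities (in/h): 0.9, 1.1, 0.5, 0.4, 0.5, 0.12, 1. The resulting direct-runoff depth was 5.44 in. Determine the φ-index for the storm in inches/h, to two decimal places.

φ ≈ 0.28 in/h

Only the 6 blocks with intensity above φ contribute runoff: 0.9, 1.1, 0.5, 0.4, 0.5, 1 in/h.
Σ(I−φ)·Δt = d  ⇒  (0.9+1.1+0.5+0.4+0.5+1 − 6φ)·2 = 5.44
φ = (4.400 − 5.44/2) / 6 = 0.28 in/h.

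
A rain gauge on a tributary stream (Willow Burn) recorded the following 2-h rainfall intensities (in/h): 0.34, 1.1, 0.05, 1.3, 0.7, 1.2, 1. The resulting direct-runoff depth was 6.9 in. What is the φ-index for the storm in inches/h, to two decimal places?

Only the 5 blocks with intensity above φ contribute runoff: 1.1, 1.3, 0.7, 1.2, 1 in/h.
Σ(I−φ)·Δt = d  ⇒  (1.1+1.3+0.7+1.2+1 − 5φ)·2 = 6.9
φ = (5.300 − 6.9/2) / 5 = 0.37 in/h.

φ ≈ 0.37 in/h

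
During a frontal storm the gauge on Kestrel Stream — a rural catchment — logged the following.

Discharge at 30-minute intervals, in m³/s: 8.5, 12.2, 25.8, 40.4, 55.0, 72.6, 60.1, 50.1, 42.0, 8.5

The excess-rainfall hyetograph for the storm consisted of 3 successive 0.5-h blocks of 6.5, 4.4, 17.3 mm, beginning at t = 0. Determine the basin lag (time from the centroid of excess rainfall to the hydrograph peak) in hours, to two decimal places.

Centroid of excess rainfall: t_c = Σ P_i·t̄_i / ΣP_i = 0.9415 h (block centres at 0.25, 0.75, 1.25 h).
Hydrograph peak occurs at t = 2.5 h, so basin lag t_L = 2.5 − 0.9415 = 1.56 h.

t_L ≈ 1.56 h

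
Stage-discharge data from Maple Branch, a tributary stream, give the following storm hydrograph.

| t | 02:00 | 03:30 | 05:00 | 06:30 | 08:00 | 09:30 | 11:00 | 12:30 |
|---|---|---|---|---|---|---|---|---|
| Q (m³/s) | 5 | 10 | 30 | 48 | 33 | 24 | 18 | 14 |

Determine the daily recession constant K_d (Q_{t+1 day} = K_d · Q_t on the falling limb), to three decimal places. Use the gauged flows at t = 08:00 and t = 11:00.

Between t = 08:00 and t = 11:00 the flow falls from 33 to 18 m³/s over 2×1.5 h = 3 h.
Per-interval ratio K = (18/33)^(1/2) = 0.7385; K_d = K^(24/1.5) = 0.008.

K_d ≈ 0.008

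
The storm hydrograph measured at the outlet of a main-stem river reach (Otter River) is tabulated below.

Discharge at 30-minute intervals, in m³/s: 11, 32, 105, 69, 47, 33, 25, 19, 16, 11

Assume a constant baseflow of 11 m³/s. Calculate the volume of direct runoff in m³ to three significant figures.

V ≈ 4.64 × 10^5 m³

Direct-runoff ordinates (Q − Q_b): 0.0, 21.0, 94.0, 58.0, 36.0, 22.0, 14.0, 8.0, 5.0, 0.0 m³/s.
ΣQ_DR = 258.0 m³/s.
With Δt = 0.5 h = 1800 s, V = ΣQ_DR · Δt = 258.0 × 1800 = 4.64 × 10^5 m³.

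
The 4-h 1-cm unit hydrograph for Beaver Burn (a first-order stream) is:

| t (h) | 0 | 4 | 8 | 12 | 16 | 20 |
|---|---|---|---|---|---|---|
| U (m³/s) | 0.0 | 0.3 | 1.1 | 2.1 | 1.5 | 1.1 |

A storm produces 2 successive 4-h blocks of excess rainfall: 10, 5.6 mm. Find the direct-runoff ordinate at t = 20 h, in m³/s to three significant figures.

Q ≈ 1.94 m³/s

By discrete convolution, Q_j = Σ (P_i / 10 mm) · U_{j−i}.
At t = 20 h (j=5): Q = (10/10)·1.1 + (5.6/10)·1.5 = 1.94 m³/s.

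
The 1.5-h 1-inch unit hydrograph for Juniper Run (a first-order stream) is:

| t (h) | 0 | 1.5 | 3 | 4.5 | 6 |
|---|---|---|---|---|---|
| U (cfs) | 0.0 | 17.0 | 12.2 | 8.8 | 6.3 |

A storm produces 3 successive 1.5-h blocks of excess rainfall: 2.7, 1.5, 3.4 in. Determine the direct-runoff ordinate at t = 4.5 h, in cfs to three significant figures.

By discrete convolution, Q_j = Σ (P_i / 1 in) · U_{j−i}.
At t = 4.5 h (j=3): Q = (2.7/1)·8.8 + (1.5/1)·12.2 + (3.4/1)·17.0 = 99.9 cfs.

Q ≈ 99.9 cfs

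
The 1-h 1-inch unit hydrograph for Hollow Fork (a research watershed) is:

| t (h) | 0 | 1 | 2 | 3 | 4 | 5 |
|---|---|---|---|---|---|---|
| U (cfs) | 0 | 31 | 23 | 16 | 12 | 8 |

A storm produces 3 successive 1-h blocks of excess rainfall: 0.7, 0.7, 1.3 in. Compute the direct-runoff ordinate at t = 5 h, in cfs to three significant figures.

Q ≈ 34.8 cfs

By discrete convolution, Q_j = Σ (P_i / 1 in) · U_{j−i}.
At t = 5 h (j=5): Q = (0.7/1)·8 + (0.7/1)·12 + (1.3/1)·16 = 34.8 cfs.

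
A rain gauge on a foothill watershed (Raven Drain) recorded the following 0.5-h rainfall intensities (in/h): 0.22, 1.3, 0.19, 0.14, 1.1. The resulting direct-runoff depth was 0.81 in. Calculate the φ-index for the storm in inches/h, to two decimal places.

φ ≈ 0.39 in/h

Only the 2 blocks with intensity above φ contribute runoff: 1.3, 1.1 in/h.
Σ(I−φ)·Δt = d  ⇒  (1.3+1.1 − 2φ)·0.5 = 0.81
φ = (2.400 − 0.81/0.5) / 2 = 0.39 in/h.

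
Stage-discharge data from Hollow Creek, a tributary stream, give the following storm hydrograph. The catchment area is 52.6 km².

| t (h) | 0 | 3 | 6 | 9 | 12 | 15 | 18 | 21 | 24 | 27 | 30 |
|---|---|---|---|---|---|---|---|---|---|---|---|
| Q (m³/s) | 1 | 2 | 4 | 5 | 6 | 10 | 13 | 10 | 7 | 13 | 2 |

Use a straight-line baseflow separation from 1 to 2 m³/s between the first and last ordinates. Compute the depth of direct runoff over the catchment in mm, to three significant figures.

d ≈ 11.6 mm

Direct runoff: 0.00, 0.90, 2.80, 3.70, 4.60, 8.50, 11.40, 8.30, 5.20, 11.10, 0.00 m³/s; ΣQ_DR = 56.50 m³/s.
V = ΣQ_DR · Δt = 56.50 × 10800 s = 6.102 × 10^5 m³.
Over A = 52.6 km², depth = V / A = 11.6 mm.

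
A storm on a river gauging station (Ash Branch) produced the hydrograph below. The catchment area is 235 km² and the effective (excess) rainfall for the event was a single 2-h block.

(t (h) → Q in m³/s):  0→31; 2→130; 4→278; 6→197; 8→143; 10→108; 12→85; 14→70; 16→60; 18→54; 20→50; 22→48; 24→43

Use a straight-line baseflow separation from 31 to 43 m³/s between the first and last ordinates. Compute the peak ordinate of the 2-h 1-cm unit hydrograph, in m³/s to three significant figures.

Direct runoff: 0.00, 98.00, 245.00, 163.00, 108.00, 72.00, 48.00, 32.00, 21.00, 14.00, 9.00, 6.00, 0.00 m³/s; ΣQ_DR = 816.0 m³/s, peak = 245.00 m³/s.
Runoff depth d = ΣQ_DR·Δt / A = 816.0 × 7200 / (235 km²) = 25.00 mm.
The 1-cm UH is the DRH scaled by (10 mm)/d, so U_p = 245.00 × 10/25.00 = 98.0 m³/s.

U_p ≈ 98.0 m³/s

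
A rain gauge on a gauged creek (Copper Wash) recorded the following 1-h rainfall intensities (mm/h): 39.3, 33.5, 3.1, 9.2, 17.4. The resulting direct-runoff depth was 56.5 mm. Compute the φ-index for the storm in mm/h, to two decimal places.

φ ≈ 11.23 mm/h

Only the 3 blocks with intensity above φ contribute runoff: 39.3, 33.5, 17.4 mm/h.
Σ(I−φ)·Δt = d  ⇒  (39.3+33.5+17.4 − 3φ)·1 = 56.5
φ = (90.20 − 56.5/1) / 3 = 11.23 mm/h.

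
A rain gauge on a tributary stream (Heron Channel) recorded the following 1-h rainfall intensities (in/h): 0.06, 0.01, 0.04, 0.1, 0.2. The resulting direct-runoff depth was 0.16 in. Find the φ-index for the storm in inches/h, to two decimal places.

Only the 2 blocks with intensity above φ contribute runoff: 0.1, 0.2 in/h.
Σ(I−φ)·Δt = d  ⇒  (0.1+0.2 − 2φ)·1 = 0.16
φ = (0.3000 − 0.16/1) / 2 = 0.07 in/h.

φ ≈ 0.07 in/h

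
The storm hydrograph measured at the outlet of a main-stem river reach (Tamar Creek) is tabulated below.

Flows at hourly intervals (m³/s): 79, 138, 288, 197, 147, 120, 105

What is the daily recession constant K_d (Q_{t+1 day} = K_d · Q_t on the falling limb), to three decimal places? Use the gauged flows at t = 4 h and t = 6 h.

K_d ≈ 0.018

Between t = 4 h and t = 6 h the flow falls from 147 to 105 m³/s over 2×1 h = 2 h.
Per-interval ratio K = (105/147)^(1/2) = 0.8452; K_d = K^(24/1) = 0.018.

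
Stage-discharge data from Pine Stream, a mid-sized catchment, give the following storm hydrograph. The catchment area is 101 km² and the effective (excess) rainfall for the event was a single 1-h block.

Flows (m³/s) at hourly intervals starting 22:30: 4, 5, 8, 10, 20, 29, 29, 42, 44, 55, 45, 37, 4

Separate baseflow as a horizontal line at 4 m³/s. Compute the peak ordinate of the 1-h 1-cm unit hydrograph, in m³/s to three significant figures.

U_p ≈ 51.1 m³/s

Direct runoff: 0.0, 1.0, 4.0, 6.0, 16.0, 25.0, 25.0, 38.0, 40.0, 51.0, 41.0, 33.0, 0.0 m³/s; ΣQ_DR = 280.0 m³/s, peak = 51.0 m³/s.
Runoff depth d = ΣQ_DR·Δt / A = 280.0 × 3600 / (101 km²) = 9.980 mm.
The 1-cm UH is the DRH scaled by (10 mm)/d, so U_p = 51.0 × 10/9.980 = 51.1 m³/s.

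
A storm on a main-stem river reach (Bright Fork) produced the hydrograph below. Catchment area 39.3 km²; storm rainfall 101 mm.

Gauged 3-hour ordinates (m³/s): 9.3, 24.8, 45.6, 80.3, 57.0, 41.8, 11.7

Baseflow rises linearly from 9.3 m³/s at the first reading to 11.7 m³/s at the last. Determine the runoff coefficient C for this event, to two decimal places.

C ≈ 0.54

ΣQ_DR = 197.0 m³/s; V = ΣQ_DR·Δt = 2.128 × 10^6 m³.
Runoff depth d = V / A = 54.14 mm.
C = d / P = 54.14 / 101 = 0.54.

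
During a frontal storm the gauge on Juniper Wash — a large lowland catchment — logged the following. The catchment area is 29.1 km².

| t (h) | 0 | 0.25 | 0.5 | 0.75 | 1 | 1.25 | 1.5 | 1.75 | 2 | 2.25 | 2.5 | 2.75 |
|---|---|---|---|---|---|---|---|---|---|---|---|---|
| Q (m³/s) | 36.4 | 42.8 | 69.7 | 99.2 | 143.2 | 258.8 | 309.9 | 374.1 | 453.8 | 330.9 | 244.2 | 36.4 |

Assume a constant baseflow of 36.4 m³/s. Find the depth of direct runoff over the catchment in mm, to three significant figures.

Direct runoff: 0.0, 6.4, 33.3, 62.8, 106.8, 222.4, 273.5, 337.7, 417.4, 294.5, 207.8, 0.0 m³/s; ΣQ_DR = 1963 m³/s.
V = ΣQ_DR · Δt = 1963 × 900 s = 1.766 × 10^6 m³.
Over A = 29.1 km², depth = V / A = 60.7 mm.

d ≈ 60.7 mm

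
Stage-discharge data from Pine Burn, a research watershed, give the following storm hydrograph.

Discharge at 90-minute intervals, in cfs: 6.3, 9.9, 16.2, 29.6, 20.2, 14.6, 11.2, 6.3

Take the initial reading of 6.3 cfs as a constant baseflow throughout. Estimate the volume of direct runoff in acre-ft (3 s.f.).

Direct-runoff ordinates (Q − Q_b): 0.0, 3.6, 9.9, 23.3, 13.9, 8.3, 4.9, 0.0 cfs.
ΣQ_DR = 63.90 cfs.
With Δt = 1.5 h = 5400 s, V = ΣQ_DR · Δt = 63.90 × 5400 = 3.45 × 10^5 ft³ = 7.92 acre-ft.

V ≈ 7.92 acre-ft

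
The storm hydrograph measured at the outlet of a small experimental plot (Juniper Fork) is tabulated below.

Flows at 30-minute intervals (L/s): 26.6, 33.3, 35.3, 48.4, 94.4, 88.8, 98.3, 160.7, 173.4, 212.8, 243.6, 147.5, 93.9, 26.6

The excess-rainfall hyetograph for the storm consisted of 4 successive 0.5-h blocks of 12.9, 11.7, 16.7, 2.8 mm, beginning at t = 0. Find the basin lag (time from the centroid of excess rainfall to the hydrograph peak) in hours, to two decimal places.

Centroid of excess rainfall: t_c = Σ P_i·t̄_i / ΣP_i = 0.8566 h (block centres at 0.25, 0.75, 1.25, 1.75 h).
Hydrograph peak occurs at t = 5 h, so basin lag t_L = 5 − 0.8566 = 4.14 h.

t_L ≈ 4.14 h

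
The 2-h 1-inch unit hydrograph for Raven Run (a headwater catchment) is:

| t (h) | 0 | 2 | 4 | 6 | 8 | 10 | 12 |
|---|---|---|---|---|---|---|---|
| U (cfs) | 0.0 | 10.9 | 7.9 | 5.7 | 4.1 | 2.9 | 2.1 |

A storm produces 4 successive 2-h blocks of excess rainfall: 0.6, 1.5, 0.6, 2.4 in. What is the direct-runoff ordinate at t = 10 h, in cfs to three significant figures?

Q ≈ 30.3 cfs

By discrete convolution, Q_j = Σ (P_i / 1 in) · U_{j−i}.
At t = 10 h (j=5): Q = (0.6/1)·2.9 + (1.5/1)·4.1 + (0.6/1)·5.7 + (2.4/1)·7.9 = 30.3 cfs.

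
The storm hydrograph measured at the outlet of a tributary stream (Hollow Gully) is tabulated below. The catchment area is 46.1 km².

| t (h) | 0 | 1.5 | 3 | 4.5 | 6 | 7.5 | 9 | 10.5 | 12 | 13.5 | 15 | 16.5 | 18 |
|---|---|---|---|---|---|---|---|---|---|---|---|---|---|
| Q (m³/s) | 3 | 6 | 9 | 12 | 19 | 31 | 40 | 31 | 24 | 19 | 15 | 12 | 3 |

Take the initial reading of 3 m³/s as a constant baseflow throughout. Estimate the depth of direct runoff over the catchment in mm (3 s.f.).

d ≈ 21.7 mm

Direct runoff: 0.0, 3.0, 6.0, 9.0, 16.0, 28.0, 37.0, 28.0, 21.0, 16.0, 12.0, 9.0, 0.0 m³/s; ΣQ_DR = 185.0 m³/s.
V = ΣQ_DR · Δt = 185.0 × 5400 s = 9.990 × 10^5 m³.
Over A = 46.1 km², depth = V / A = 21.7 mm.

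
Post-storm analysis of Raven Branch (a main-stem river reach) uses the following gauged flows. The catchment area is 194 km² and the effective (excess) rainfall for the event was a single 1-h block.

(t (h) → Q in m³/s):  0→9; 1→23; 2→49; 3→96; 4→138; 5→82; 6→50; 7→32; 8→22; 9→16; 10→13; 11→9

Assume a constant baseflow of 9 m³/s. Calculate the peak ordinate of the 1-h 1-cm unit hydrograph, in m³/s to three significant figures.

U_p ≈ 161 m³/s

Direct runoff: 0.0, 14.0, 40.0, 87.0, 129.0, 73.0, 41.0, 23.0, 13.0, 7.0, 4.0, 0.0 m³/s; ΣQ_DR = 431.0 m³/s, peak = 129.0 m³/s.
Runoff depth d = ΣQ_DR·Δt / A = 431.0 × 3600 / (194 km²) = 7.998 mm.
The 1-cm UH is the DRH scaled by (10 mm)/d, so U_p = 129.0 × 10/7.998 = 161 m³/s.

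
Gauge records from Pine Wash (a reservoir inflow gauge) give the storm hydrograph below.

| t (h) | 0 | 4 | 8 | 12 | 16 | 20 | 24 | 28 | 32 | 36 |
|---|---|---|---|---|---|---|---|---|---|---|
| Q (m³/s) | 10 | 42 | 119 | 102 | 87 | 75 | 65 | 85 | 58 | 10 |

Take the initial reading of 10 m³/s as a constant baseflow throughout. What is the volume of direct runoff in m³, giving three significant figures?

Direct-runoff ordinates (Q − Q_b): 0.0, 32.0, 109.0, 92.0, 77.0, 65.0, 55.0, 75.0, 48.0, 0.0 m³/s.
ΣQ_DR = 553.0 m³/s.
With Δt = 4 h = 14400 s, V = ΣQ_DR · Δt = 553.0 × 14400 = 7.96 × 10^6 m³.

V ≈ 7.96 × 10^6 m³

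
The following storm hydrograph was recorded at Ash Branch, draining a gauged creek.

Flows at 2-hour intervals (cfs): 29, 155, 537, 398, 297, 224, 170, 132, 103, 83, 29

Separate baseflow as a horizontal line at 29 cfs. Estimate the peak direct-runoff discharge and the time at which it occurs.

Q_p = 508.0 cfs at t = 4 h

Subtracting baseflow gives direct-runoff ordinates: 0.0, 126.0, 508.0, 369.0, 268.0, 195.0, 141.0, 103.0, 74.0, 54.0, 0.0 cfs.
The maximum is 508.0 cfs, occurring at the reading for t = 4 h.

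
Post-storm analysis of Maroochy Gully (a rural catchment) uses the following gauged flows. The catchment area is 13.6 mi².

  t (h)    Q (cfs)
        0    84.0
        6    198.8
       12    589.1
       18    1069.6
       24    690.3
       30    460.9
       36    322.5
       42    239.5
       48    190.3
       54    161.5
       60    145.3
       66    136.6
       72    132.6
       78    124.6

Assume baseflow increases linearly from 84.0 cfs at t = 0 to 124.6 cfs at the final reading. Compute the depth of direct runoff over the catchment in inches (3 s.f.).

d ≈ 2.11 in

Direct runoff: 0.00, 111.68, 498.85, 976.23, 593.81, 361.28, 219.76, 133.64, 81.32, 49.39, 30.07, 18.25, 11.12, 0.00 cfs; ΣQ_DR = 3085 cfs.
V = ΣQ_DR · Δt = 3085 × 21600 s = 6.664 × 10^7 ft³.
Over A = 13.6 mi², depth = V / A = 2.11 in.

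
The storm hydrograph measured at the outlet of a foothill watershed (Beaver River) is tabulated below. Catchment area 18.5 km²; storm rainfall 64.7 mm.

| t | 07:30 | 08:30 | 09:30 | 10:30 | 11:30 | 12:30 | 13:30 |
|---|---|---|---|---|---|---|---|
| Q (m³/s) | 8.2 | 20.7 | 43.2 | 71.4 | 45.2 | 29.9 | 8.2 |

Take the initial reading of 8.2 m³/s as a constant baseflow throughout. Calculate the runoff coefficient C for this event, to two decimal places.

C ≈ 0.51

ΣQ_DR = 169.4 m³/s; V = ΣQ_DR·Δt = 6.098 × 10^5 m³.
Runoff depth d = V / A = 32.96 mm.
C = d / P = 32.96 / 64.7 = 0.51.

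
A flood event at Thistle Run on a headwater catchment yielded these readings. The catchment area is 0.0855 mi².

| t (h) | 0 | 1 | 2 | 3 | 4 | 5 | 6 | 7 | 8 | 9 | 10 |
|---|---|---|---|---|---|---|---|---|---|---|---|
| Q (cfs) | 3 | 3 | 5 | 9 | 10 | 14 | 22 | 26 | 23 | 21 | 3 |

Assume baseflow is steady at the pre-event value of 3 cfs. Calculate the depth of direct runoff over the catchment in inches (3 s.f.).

Direct runoff: 0.0, 0.0, 2.0, 6.0, 7.0, 11.0, 19.0, 23.0, 20.0, 18.0, 0.0 cfs; ΣQ_DR = 106.0 cfs.
V = ΣQ_DR · Δt = 106.0 × 3600 s = 3.816 × 10^5 ft³.
Over A = 0.0855 mi², depth = V / A = 1.92 in.

d ≈ 1.92 in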